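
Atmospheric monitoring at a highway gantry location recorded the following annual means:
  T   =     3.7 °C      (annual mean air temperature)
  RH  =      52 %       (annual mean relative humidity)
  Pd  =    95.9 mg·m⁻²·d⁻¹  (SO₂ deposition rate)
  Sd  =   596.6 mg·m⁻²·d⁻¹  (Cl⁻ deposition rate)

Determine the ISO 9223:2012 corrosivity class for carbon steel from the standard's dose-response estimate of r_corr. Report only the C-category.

carbon steel: T≤10 °C ⇒ hinge +0.150·(3.7−10) = -0.9450
  sulphur-dioxide contribution → 20.88 μm/a
  chloride contribution → 34.6 μm/a
  total first-year rate 55.48 μm/a
ISO 9223 Table 2 (carbon steel): 50 < 55.5 ≤ 80 μm/a ⇒ C4

C4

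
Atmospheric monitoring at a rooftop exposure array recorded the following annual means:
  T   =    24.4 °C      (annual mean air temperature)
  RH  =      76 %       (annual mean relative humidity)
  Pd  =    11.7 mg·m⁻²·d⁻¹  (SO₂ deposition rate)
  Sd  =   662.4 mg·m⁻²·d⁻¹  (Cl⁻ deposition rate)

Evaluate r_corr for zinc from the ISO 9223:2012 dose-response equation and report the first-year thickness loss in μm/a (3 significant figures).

zinc: f(T) = -0.071·(T−10) [T>10 °C] = -1.0224
  Pd branch = 0.0129·Pd^0.44·e^(0.046·RH+f) = 0.4517 μm/a
  Sd branch = 0.0175·Sd^0.57·e^(0.008·RH+0.085·T) = 10.37 μm/a
  r_corr = 0.4517 + 10.37 = 10.82 μm/a

r_corr = 10.8 μm/a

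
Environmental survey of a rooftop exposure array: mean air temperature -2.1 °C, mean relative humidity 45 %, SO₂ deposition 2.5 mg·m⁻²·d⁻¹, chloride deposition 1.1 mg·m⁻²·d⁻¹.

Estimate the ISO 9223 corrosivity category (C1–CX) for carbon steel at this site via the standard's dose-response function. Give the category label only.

C2

carbon steel: f(T) = +0.150·(T−10) [T≤10 °C] = -1.8150
  sulphur-dioxide contribution → 1.142 μm/a
  chloride contribution → 0.4392 μm/a
  ⇒ r_corr(carbon steel) = 1.581 μm/a
ISO 9223 Table 2 (carbon steel): 1.3 < 1.58 ≤ 25 μm/a ⇒ C2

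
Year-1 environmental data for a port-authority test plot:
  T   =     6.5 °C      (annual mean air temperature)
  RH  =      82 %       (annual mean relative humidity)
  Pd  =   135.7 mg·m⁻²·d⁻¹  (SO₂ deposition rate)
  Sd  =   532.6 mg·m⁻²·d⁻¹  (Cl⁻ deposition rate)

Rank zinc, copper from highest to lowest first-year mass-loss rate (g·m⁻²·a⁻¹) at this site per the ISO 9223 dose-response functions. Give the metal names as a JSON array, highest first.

zinc: f(T) = +0.038·(T−10) [T≤10 °C] = -0.1330
  sulphur-dioxide contribution → 4.259 μm/a
  chloride contribution → 2.099 μm/a
  total first-year rate 6.358 μm/a
  mass loss = 6.358 μm/a × 7.14 g/cm³ = 45.39 g·m⁻²·a⁻¹
copper: T≤10 °C ⇒ hinge +0.126·(6.5−10) = -0.4410
  sulphur-dioxide contribution → 1.543 μm/a
  chloride contribution → 1.47 μm/a
  ⇒ r_corr(copper) = 3.013 μm/a
  mass loss = 3.013 μm/a × 8.96 g/cm³ = 26.99 g·m⁻²·a⁻¹
Ordering by g·m⁻²·a⁻¹: zinc (45.4) > copper (27)

["zinc", "copper"]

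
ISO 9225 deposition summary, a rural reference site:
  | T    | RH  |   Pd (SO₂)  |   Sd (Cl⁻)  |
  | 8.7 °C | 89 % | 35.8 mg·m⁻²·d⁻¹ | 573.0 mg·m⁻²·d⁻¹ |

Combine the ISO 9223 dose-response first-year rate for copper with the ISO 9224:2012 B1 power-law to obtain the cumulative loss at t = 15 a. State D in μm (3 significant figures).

copper: T≤10 °C ⇒ hinge +0.126·(8.7−10) = -0.1638
  sulphur-dioxide contribution → 2.176 μm/a
  chloride contribution → 2.148 μm/a
  ⇒ r_corr(copper) = 4.324 μm/a
ISO 9224: D(t) = r_corr · t^b with b = 0.667 (copper, B1)
  D(15) = 4.324 × 15^0.667 = 4.324 × 6.088 = 26.32 μm

D(15) = 26.3 μm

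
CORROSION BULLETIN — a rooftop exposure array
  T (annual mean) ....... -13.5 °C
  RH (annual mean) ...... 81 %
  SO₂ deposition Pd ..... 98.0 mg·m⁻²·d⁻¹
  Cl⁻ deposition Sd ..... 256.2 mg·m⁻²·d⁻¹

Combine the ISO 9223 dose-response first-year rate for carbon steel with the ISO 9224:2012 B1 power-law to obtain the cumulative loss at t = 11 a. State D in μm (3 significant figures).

carbon steel: temperature factor f = +0.150·(-23.5) = -3.5250
  Pd branch = 1.77·Pd^0.52·e^(0.02·RH+f) = 2.858 μm/a
  Sd branch = 0.102·Sd^0.62·e^(0.033·RH+0.04·T) = 26.81 μm/a
  r_corr = 2.858 + 26.81 = 29.67 μm/a
Power-law: D(11) = r_corr · 11^0.523
  D(11) = 29.67 × 11^0.523 = 29.67 × 3.505 = 104 μm

D(11) = 104 μm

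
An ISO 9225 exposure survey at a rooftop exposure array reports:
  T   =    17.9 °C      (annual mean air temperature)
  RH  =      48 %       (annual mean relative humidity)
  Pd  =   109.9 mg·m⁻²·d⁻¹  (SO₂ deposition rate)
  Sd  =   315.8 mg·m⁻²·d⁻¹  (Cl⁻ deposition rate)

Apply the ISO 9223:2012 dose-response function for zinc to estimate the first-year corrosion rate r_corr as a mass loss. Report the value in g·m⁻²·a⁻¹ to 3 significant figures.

r_corr = 26.1 g·m⁻²·a⁻¹

zinc: T>10 °C ⇒ hinge -0.071·(17.9−10) = -0.5609
  SO₂ term: 0.0129·109.9^0.44·exp(0.046·48-0.5609) = 0.5296
  Sd branch = 0.0175·Sd^0.57·e^(0.008·RH+0.085·T) = 3.128 μm/a
  sum: 0.5296 + 3.128 → r_corr = 3.657 μm/a
Convert to mass loss: 3.657 μm/a × 7.14 g/cm³ = 26.11 g·m⁻²·a⁻¹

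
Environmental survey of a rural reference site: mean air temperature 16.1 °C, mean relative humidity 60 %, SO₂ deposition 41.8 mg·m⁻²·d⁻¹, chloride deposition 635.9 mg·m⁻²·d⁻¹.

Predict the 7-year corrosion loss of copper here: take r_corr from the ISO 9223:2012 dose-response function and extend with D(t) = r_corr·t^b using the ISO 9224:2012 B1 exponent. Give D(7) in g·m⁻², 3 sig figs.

copper: f(T) = -0.080·(T−10) [T>10 °C] = -0.4880
  sulphur-dioxide contribution → 0.296 μm/a
  chloride contribution → 1.118 μm/a
  ⇒ r_corr(copper) = 1.414 μm/a
Long-term exponent b (ISO 9224 Table 2, B1) = 0.667
  D(7) = 1.414 × 7^0.667 = 1.414 × 3.662 = 5.176 μm
  Mass loss = 5.176 μm × 8.96 g/cm³ = 46.38 g·m⁻²

D(7) = 46.4 g·m⁻²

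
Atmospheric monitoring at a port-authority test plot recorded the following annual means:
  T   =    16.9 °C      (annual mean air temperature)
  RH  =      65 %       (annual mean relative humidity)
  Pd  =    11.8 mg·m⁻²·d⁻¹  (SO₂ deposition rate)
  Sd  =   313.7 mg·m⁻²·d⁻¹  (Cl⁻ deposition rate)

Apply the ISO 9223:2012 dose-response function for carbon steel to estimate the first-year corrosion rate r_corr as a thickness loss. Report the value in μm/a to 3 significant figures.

carbon steel: T>10 °C ⇒ hinge -0.054·(16.9−10) = -0.3726
  SO₂ term: 1.77·11.8^0.52·exp(0.02·65-0.3726) = 16.15
  Cl⁻ term: 0.102·313.7^0.62·exp(0.033·65+0.04·16.9) = 60.48
  sum: 16.15 + 60.48 → r_corr = 76.62 μm/a

r_corr = 76.6 μm/a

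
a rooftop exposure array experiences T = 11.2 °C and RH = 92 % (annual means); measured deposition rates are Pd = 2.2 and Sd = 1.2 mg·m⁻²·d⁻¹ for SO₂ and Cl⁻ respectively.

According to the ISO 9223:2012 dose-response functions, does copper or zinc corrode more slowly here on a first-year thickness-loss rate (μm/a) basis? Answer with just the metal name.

copper: T>10 °C ⇒ hinge -0.080·(11.2−10) = -0.0960
  Pd branch = 0.0053·Pd^0.26·e^(0.059·RH+f) = 1.346 μm/a
  Cl⁻ term: 0.01025·1.2^0.27·exp(0.036·92+0.049·11.2) = 0.5115
  r_corr = 1.346 + 0.5115 = 1.857 μm/a
zinc: f(T) = -0.071·(T−10) [T>10 °C] = -0.0852
  SO₂ term: 0.0129·2.2^0.44·exp(0.046·92-0.0852) = 1.154
  Cl⁻ term: 0.0175·1.2^0.57·exp(0.008·92+0.085·11.2) = 0.105
  r_corr = 1.154 + 0.105 = 1.259 μm/a
Ordering by μm/a: copper (1.86) > zinc (1.26)

zinc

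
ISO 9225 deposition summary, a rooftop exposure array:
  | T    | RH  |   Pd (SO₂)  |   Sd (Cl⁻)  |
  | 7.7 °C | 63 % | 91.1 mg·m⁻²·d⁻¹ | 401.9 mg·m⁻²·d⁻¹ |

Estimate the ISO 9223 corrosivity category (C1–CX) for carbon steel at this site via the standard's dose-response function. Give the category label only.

carbon steel: T≤10 °C ⇒ hinge +0.150·(7.7−10) = -0.3450
  SO₂ term: 1.77·91.1^0.52·exp(0.02·63-0.3450) = 46.16
  Cl⁻ term: 0.102·401.9^0.62·exp(0.033·63+0.04·7.7) = 45.69
  r_corr = 46.16 + 45.69 = 91.85 μm/a
91.9 μm/a falls in (80, 200] for carbon steel → category C5

C5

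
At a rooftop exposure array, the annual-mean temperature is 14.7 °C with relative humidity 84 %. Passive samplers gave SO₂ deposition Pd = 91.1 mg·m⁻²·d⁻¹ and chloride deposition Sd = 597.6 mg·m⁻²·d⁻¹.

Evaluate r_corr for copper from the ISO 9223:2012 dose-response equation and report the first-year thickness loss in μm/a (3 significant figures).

copper: T>10 °C ⇒ hinge -0.080·(14.7−10) = -0.3760
  SO₂ term: 0.0053·91.1^0.26·exp(0.059·84-0.3760) = 1.67
  Sd branch = 0.01025·Sd^0.27·e^(0.036·RH+0.049·T) = 2.435 μm/a
  sum: 1.67 + 2.435 → r_corr = 4.105 μm/a

r_corr = 4.11 μm/a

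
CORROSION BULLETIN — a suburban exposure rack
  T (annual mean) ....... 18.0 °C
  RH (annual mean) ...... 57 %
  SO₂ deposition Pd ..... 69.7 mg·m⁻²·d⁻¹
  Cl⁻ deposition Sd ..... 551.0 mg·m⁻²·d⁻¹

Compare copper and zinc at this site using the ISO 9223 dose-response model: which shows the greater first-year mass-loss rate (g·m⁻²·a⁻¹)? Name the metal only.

copper: temperature factor f = -0.080·(8.0) = -0.6400
  Pd branch = 0.0053·Pd^0.26·e^(0.059·RH+f) = 0.2433 μm/a
  Cl⁻ term: 0.01025·551.0^0.27·exp(0.036·57+0.049·18.0) = 1.059
  sum: 0.2433 + 1.059 → r_corr = 1.303 μm/a
  mass loss = 1.303 μm/a × 8.96 g/cm³ = 11.67 g·m⁻²·a⁻¹
zinc: temperature factor f = -0.071·(8.0) = -0.5680
  Pd branch = 0.0129·Pd^0.44·e^(0.046·RH+f) = 0.6511 μm/a
  Cl⁻ term: 0.0175·551.0^0.57·exp(0.008·57+0.085·18.0) = 4.656
  r_corr = 0.6511 + 4.656 = 5.307 μm/a
  mass loss = 5.307 μm/a × 7.14 g/cm³ = 37.89 g·m⁻²·a⁻¹
Ordering by g·m⁻²·a⁻¹: zinc (37.9) > copper (11.7)

zinc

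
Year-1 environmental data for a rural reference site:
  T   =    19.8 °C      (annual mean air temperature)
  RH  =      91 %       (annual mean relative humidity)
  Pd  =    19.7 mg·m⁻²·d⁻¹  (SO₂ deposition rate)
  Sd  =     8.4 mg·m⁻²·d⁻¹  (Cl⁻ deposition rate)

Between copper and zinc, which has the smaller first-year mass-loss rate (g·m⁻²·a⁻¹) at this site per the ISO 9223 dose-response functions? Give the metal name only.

copper: f(T) = -0.080·(T−10) [T>10 °C] = -0.7840
  Pd branch = 0.0053·Pd^0.26·e^(0.059·RH+f) = 1.127 μm/a
  Sd branch = 0.01025·Sd^0.27·e^(0.036·RH+0.049·T) = 1.272 μm/a
  r_corr = 1.127 + 1.272 = 2.399 μm/a
  mass loss = 2.399 μm/a × 8.96 g/cm³ = 21.5 g·m⁻²·a⁻¹
zinc: T>10 °C ⇒ hinge -0.071·(19.8−10) = -0.6958
  SO₂ term: 0.0129·19.7^0.44·exp(0.046·91-0.6958) = 1.57
  Cl⁻ term: 0.0175·8.4^0.57·exp(0.008·91+0.085·19.8) = 0.6561
  sum: 1.57 + 0.6561 → r_corr = 2.226 μm/a
  mass loss = 2.226 μm/a × 7.14 g/cm³ = 15.9 g·m⁻²·a⁻¹
Ordering by g·m⁻²·a⁻¹: copper (21.5) > zinc (15.9)

zinc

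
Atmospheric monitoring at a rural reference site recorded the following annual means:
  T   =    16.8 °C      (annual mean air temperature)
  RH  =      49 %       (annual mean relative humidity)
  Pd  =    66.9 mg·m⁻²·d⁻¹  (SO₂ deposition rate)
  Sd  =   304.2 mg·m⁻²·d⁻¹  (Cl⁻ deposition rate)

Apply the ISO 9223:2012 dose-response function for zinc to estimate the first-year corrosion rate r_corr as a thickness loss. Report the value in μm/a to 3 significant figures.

r_corr = 3.29 μm/a

zinc: temperature factor f = -0.071·(6.8) = -0.4828
  sulphur-dioxide contribution → 0.4819 μm/a
  chloride contribution → 2.811 μm/a
  total first-year rate 3.293 μm/a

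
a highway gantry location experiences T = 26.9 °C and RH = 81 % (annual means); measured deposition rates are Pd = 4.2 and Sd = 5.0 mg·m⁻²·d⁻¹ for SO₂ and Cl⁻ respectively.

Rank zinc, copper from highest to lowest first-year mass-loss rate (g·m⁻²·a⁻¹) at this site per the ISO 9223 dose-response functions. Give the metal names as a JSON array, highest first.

["copper", "zinc"]

zinc: T>10 °C ⇒ hinge -0.071·(26.9−10) = -1.1999
  sulphur-dioxide contribution → 0.3033 μm/a
  chloride contribution → 0.8239 μm/a
  ⇒ r_corr(zinc) = 1.127 μm/a
  mass loss = 1.127 μm/a × 7.14 g/cm³ = 8.048 g·m⁻²·a⁻¹
copper: temperature factor f = -0.080·(16.9) = -1.3520
  sulphur-dioxide contribution → 0.2369 μm/a
  chloride contribution → 1.092 μm/a
  total first-year rate 1.329 μm/a
  mass loss = 1.329 μm/a × 8.96 g/cm³ = 11.91 g·m⁻²·a⁻¹
Ordering by g·m⁻²·a⁻¹: copper (11.9) > zinc (8.05)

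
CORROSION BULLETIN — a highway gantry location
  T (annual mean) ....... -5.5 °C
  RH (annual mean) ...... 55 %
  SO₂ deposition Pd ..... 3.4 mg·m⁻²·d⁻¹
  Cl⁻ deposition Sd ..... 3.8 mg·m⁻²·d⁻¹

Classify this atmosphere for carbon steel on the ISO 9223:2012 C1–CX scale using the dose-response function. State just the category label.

C2

carbon steel: f(T) = +0.150·(T−10) [T≤10 °C] = -2.3250
  sulphur-dioxide contribution → 0.9825 μm/a
  chloride contribution → 1.15 μm/a
  ⇒ r_corr(carbon steel) = 2.133 μm/a
ISO 9223 Table 2 (carbon steel): 1.3 < 2.13 ≤ 25 μm/a ⇒ C2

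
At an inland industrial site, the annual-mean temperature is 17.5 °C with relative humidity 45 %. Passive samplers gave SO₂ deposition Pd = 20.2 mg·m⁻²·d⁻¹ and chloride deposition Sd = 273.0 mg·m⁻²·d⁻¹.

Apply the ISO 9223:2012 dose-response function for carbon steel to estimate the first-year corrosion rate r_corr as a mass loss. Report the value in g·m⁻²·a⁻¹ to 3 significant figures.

carbon steel: f(T) = -0.054·(T−10) [T>10 °C] = -0.4050
  Pd branch = 1.77·Pd^0.52·e^(0.02·RH+f) = 13.86 μm/a
  Cl⁻ term: 0.102·273.0^0.62·exp(0.033·45+0.04·17.5) = 29.37
  sum: 13.86 + 29.37 → r_corr = 43.23 μm/a
Convert to mass loss: 43.23 μm/a × 7.85 g/cm³ = 339.4 g·m⁻²·a⁻¹

r_corr = 339 g·m⁻²·a⁻¹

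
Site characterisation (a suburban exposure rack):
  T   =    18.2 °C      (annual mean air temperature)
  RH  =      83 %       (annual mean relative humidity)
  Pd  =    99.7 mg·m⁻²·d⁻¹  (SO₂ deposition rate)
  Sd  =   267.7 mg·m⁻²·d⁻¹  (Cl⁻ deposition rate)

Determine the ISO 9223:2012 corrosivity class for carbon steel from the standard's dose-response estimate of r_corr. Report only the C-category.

carbon steel: temperature factor f = -0.054·(8.2) = -0.4428
  SO₂ term: 1.77·99.7^0.52·exp(0.02·83-0.4428) = 65.45
  Cl⁻ term: 0.102·267.7^0.62·exp(0.033·83+0.04·18.2) = 104.6
  sum: 65.45 + 104.6 → r_corr = 170 μm/a
170 μm/a falls in (80, 200] for carbon steel → category C5

C5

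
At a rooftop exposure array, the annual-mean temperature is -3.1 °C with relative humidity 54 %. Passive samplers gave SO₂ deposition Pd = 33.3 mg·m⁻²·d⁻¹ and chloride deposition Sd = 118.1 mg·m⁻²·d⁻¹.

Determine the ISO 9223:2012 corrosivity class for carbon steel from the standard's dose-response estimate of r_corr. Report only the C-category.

C2

carbon steel: T≤10 °C ⇒ hinge +0.150·(-3.1−10) = -1.9650
  SO₂ term: 1.77·33.3^0.52·exp(0.02·54-1.9650) = 4.522
  Cl⁻ term: 0.102·118.1^0.62·exp(0.033·54+0.04·-3.1) = 10.31
  r_corr = 4.522 + 10.31 = 14.84 μm/a
Category bounds: 1.3…25 μm/a bracket r_corr ⇒ C2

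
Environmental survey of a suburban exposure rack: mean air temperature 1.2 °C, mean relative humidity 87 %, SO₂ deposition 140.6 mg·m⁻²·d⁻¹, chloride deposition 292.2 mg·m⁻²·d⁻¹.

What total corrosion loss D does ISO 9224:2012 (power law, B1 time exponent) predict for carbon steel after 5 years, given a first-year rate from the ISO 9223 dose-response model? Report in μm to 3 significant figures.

carbon steel: temperature factor f = +0.150·(-8.8) = -1.3200
  SO₂ term: 1.77·140.6^0.52·exp(0.02·87-1.3200) = 35.26
  Cl⁻ term: 0.102·292.2^0.62·exp(0.033·87+0.04·1.2) = 63.83
  r_corr = 35.26 + 63.83 = 99.09 μm/a
ISO 9224: D(t) = r_corr · t^b with b = 0.523 (carbon steel, B1)
  D(5) = 99.09 × 5^0.523 = 99.09 × 2.32 = 229.9 μm

D(5) = 230 μm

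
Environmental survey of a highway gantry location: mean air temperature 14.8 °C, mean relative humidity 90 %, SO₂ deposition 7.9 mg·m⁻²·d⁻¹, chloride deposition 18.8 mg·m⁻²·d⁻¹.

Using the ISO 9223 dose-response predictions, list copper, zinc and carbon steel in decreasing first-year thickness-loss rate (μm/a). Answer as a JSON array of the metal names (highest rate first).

copper: T>10 °C ⇒ hinge -0.080·(14.8−10) = -0.3840
  SO₂ term: 0.0053·7.9^0.26·exp(0.059·90-0.3840) = 1.25
  Cl⁻ term: 0.01025·18.8^0.27·exp(0.036·90+0.049·14.8) = 1.193
  sum: 1.25 + 1.193 → r_corr = 2.444 μm/a
zinc: temperature factor f = -0.071·(4.8) = -0.3408
  SO₂ term: 0.0129·7.9^0.44·exp(0.046·90-0.3408) = 1.431
  Cl⁻ term: 0.0175·18.8^0.57·exp(0.008·90+0.085·14.8) = 0.6735
  r_corr = 1.431 + 0.6735 = 2.104 μm/a
carbon steel: f(T) = -0.054·(T−10) [T>10 °C] = -0.2592
  Pd branch = 1.77·Pd^0.52·e^(0.02·RH+f) = 24.2 μm/a
  Cl⁻ term: 0.102·18.8^0.62·exp(0.033·90+0.04·14.8) = 22.16
  r_corr = 24.2 + 22.16 = 46.36 μm/a
Ordering by μm/a: carbon steel (46.4) > copper (2.44) > zinc (2.1)

["carbon steel", "copper", "zinc"]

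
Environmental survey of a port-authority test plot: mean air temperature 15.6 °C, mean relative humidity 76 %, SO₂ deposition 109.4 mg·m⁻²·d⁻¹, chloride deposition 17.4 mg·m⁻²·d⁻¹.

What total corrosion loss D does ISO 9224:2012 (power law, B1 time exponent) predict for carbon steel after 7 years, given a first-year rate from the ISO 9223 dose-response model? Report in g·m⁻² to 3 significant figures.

D(7) = 1.79e+03 g·m⁻²

carbon steel: T>10 °C ⇒ hinge -0.054·(15.6−10) = -0.3024
  Pd branch = 1.77·Pd^0.52·e^(0.02·RH+f) = 68.72 μm/a
  Sd branch = 0.102·Sd^0.62·e^(0.033·RH+0.04·T) = 13.74 μm/a
  sum: 68.72 + 13.74 → r_corr = 82.46 μm/a
Power-law: D(7) = r_corr · 7^0.523
  D(7) = 82.46 × 7^0.523 = 82.46 × 2.767 = 228.1 μm
  Mass loss = 228.1 μm × 7.85 g/cm³ = 1791 g·m⁻²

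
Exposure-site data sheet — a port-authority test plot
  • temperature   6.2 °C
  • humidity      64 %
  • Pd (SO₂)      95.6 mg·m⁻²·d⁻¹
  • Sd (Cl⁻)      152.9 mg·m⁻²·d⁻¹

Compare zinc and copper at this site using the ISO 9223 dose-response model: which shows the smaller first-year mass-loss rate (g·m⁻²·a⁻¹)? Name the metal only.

zinc: f(T) = +0.038·(T−10) [T≤10 °C] = -0.1444
  sulphur-dioxide contribution → 1.577 μm/a
  chloride contribution → 0.8697 μm/a
  total first-year rate 2.447 μm/a
  mass loss = 2.447 μm/a × 7.14 g/cm³ = 17.47 g·m⁻²·a⁻¹
copper: T≤10 °C ⇒ hinge +0.126·(6.2−10) = -0.4788
  sulphur-dioxide contribution → 0.469 μm/a
  chloride contribution → 0.5408 μm/a
  total first-year rate 1.01 μm/a
  mass loss = 1.01 μm/a × 8.96 g/cm³ = 9.048 g·m⁻²·a⁻¹
Ordering by g·m⁻²·a⁻¹: zinc (17.5) > copper (9.05)

copper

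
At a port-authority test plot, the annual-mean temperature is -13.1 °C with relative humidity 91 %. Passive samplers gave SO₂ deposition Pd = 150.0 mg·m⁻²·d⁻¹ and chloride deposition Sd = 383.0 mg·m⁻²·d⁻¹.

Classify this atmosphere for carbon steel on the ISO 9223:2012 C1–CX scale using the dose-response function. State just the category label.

C4

carbon steel: f(T) = +0.150·(T−10) [T≤10 °C] = -3.4650
  SO₂ term: 1.77·150.0^0.52·exp(0.02·91-3.4650) = 4.625
  Cl⁻ term: 0.102·383.0^0.62·exp(0.033·91+0.04·-13.1) = 48.62
  r_corr = 4.625 + 48.62 = 53.24 μm/a
ISO 9223 Table 2 (carbon steel): 50 < 53.2 ≤ 80 μm/a ⇒ C4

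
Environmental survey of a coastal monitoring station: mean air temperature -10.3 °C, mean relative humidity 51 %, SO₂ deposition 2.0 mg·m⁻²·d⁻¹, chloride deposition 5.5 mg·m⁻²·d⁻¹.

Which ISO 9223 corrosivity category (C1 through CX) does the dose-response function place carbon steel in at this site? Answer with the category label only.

carbon steel: temperature factor f = +0.150·(-20.3) = -3.0450
  SO₂ term: 1.77·2.0^0.52·exp(0.02·51-3.0450) = 0.335
  Cl⁻ term: 0.102·5.5^0.62·exp(0.033·51+0.04·-10.3) = 1.046
  sum: 0.335 + 1.046 → r_corr = 1.381 μm/a
Category bounds: 1.3…25 μm/a bracket r_corr ⇒ C2

C2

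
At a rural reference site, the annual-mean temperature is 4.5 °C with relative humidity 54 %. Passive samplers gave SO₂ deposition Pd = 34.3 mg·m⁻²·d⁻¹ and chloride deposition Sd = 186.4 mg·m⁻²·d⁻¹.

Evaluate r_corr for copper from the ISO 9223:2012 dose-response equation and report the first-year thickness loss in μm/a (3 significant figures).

r_corr = 0.527 μm/a

copper: f(T) = +0.126·(T−10) [T≤10 °C] = -0.6930
  Pd branch = 0.0053·Pd^0.26·e^(0.059·RH+f) = 0.1607 μm/a
  Cl⁻ term: 0.01025·186.4^0.27·exp(0.036·54+0.049·4.5) = 0.3662
  sum: 0.1607 + 0.3662 → r_corr = 0.527 μm/a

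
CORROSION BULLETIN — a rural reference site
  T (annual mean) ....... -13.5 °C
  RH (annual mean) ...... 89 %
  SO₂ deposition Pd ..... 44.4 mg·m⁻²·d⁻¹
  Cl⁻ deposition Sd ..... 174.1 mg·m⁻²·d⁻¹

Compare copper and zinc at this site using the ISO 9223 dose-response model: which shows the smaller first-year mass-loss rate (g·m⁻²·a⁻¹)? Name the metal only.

copper

copper: T≤10 °C ⇒ hinge +0.126·(-13.5−10) = -2.9610
  Pd branch = 0.0053·Pd^0.26·e^(0.059·RH+f) = 0.1403 μm/a
  Sd branch = 0.01025·Sd^0.27·e^(0.036·RH+0.049·T) = 0.5247 μm/a
  sum: 0.1403 + 0.5247 → r_corr = 0.6651 μm/a
  mass loss = 0.6651 μm/a × 8.96 g/cm³ = 5.959 g·m⁻²·a⁻¹
zinc: f(T) = +0.038·(T−10) [T≤10 °C] = -0.8930
  SO₂ term: 0.0129·44.4^0.44·exp(0.046·89-0.8930) = 1.681
  Sd branch = 0.0175·Sd^0.57·e^(0.008·RH+0.085·T) = 0.2144 μm/a
  r_corr = 1.681 + 0.2144 = 1.896 μm/a
  mass loss = 1.896 μm/a × 7.14 g/cm³ = 13.53 g·m⁻²·a⁻¹
Ordering by g·m⁻²·a⁻¹: zinc (13.5) > copper (5.96)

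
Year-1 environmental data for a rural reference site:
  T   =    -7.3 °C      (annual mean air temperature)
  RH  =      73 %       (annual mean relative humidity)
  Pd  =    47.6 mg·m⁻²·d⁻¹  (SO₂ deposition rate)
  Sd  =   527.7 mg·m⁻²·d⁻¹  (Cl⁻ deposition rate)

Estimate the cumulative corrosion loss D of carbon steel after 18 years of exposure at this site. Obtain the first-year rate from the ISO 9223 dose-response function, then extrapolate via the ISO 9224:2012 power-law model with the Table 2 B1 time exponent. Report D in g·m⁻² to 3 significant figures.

carbon steel: f(T) = +0.150·(T−10) [T≤10 °C] = -2.5950
  SO₂ term: 1.77·47.6^0.52·exp(0.02·73-2.5950) = 4.24
  Cl⁻ term: 0.102·527.7^0.62·exp(0.033·73+0.04·-7.3) = 41.29
  sum: 4.24 + 41.29 → r_corr = 45.53 μm/a
Long-term exponent b (ISO 9224 Table 2, B1) = 0.523
  D(18) = 45.53 × 18^0.523 = 45.53 × 4.534 = 206.5 μm
  Mass loss = 206.5 μm × 7.85 g/cm³ = 1621 g·m⁻²

D(18) = 1.62e+03 g·m⁻²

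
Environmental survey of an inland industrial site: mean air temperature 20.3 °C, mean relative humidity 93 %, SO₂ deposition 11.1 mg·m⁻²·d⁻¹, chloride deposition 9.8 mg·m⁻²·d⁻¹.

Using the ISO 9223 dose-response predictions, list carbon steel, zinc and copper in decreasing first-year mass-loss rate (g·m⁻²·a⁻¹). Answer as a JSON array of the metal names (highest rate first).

carbon steel: temperature factor f = -0.054·(10.3) = -0.5562
  SO₂ term: 1.77·11.1^0.52·exp(0.02·93-0.5562) = 22.79
  Sd branch = 0.102·Sd^0.62·e^(0.033·RH+0.04·T) = 20.35 μm/a
  sum: 22.79 + 20.35 → r_corr = 43.15 μm/a
  mass loss = 43.15 μm/a × 7.85 g/cm³ = 338.7 g·m⁻²·a⁻¹
zinc: temperature factor f = -0.071·(10.3) = -0.7313
  SO₂ term: 0.0129·11.1^0.44·exp(0.046·93-0.7313) = 1.291
  Cl⁻ term: 0.0175·9.8^0.57·exp(0.008·93+0.085·20.3) = 0.7595
  r_corr = 1.291 + 0.7595 = 2.05 μm/a
  mass loss = 2.05 μm/a × 7.14 g/cm³ = 14.64 g·m⁻²·a⁻¹
copper: temperature factor f = -0.080·(10.3) = -0.8240
  SO₂ term: 0.0053·11.1^0.26·exp(0.059·93-0.8240) = 1.05
  Cl⁻ term: 0.01025·9.8^0.27·exp(0.036·93+0.049·20.3) = 1.46
  sum: 1.05 + 1.46 → r_corr = 2.51 μm/a
  mass loss = 2.51 μm/a × 8.96 g/cm³ = 22.49 g·m⁻²·a⁻¹
Ordering by g·m⁻²·a⁻¹: carbon steel (339) > copper (22.5) > zinc (14.6)

["carbon steel", "copper", "zinc"]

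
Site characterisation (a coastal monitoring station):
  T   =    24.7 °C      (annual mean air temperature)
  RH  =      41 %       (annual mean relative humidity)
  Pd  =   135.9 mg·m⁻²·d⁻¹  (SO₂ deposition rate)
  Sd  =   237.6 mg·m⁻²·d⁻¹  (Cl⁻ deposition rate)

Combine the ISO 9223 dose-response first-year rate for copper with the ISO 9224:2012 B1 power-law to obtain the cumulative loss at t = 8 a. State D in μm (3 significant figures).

D(8) = 2.90 μm

copper: f(T) = -0.080·(T−10) [T>10 °C] = -1.1760
  Pd branch = 0.0053·Pd^0.26·e^(0.059·RH+f) = 0.06588 μm/a
  Cl⁻ term: 0.01025·237.6^0.27·exp(0.036·41+0.049·24.7) = 0.6589
  r_corr = 0.06588 + 0.6589 = 0.7248 μm/a
ISO 9224: D(t) = r_corr · t^b with b = 0.667 (copper, B1)
  D(8) = 0.7248 × 8^0.667 = 0.7248 × 4.003 = 2.901 μm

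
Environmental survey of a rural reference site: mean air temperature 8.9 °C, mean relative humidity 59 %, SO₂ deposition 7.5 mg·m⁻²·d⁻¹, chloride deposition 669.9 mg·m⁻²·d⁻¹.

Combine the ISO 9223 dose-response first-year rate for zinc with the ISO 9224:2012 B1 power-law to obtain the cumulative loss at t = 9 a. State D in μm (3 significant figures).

D(9) = 17.3 μm

zinc: temperature factor f = +0.038·(-1.1) = -0.0418
  Pd branch = 0.0129·Pd^0.44·e^(0.046·RH+f) = 0.453 μm/a
  Cl⁻ term: 0.0175·669.9^0.57·exp(0.008·59+0.085·8.9) = 2.44
  sum: 0.453 + 2.44 → r_corr = 2.893 μm/a
ISO 9224: D(t) = r_corr · t^b with b = 0.813 (zinc, B1)
  D(9) = 2.893 × 9^0.813 = 2.893 × 5.968 = 17.26 μm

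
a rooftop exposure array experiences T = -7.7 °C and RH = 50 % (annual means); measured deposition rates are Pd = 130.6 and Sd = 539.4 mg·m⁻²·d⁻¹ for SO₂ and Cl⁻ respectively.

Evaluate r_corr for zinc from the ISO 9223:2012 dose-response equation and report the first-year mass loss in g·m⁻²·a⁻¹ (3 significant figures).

r_corr = 7.49 g·m⁻²·a⁻¹

zinc: f(T) = +0.038·(T−10) [T≤10 °C] = -0.6726
  Pd branch = 0.0129·Pd^0.44·e^(0.046·RH+f) = 0.5602 μm/a
  Sd branch = 0.0175·Sd^0.57·e^(0.008·RH+0.085·T) = 0.4894 μm/a
  sum: 0.5602 + 0.4894 → r_corr = 1.05 μm/a
Convert to mass loss: 1.05 μm/a × 7.14 g/cm³ = 7.495 g·m⁻²·a⁻¹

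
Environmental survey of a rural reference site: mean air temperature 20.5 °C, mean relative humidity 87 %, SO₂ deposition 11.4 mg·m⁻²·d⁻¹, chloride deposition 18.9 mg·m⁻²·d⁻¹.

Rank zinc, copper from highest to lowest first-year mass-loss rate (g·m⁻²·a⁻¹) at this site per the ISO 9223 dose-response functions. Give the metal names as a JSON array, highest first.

["copper", "zinc"]

zinc: temperature factor f = -0.071·(10.5) = -0.7455
  Pd branch = 0.0129·Pd^0.44·e^(0.046·RH+f) = 0.977 μm/a
  Cl⁻ term: 0.0175·18.9^0.57·exp(0.008·87+0.085·20.5) = 1.071
  sum: 0.977 + 1.071 → r_corr = 2.048 μm/a
  mass loss = 2.048 μm/a × 7.14 g/cm³ = 14.62 g·m⁻²·a⁻¹
copper: temperature factor f = -0.080·(10.5) = -0.8400
  Pd branch = 0.0053·Pd^0.26·e^(0.059·RH+f) = 0.7303 μm/a
  Sd branch = 0.01025·Sd^0.27·e^(0.036·RH+0.049·T) = 1.418 μm/a
  sum: 0.7303 + 1.418 → r_corr = 2.149 μm/a
  mass loss = 2.149 μm/a × 8.96 g/cm³ = 19.25 g·m⁻²·a⁻¹
Ordering by g·m⁻²·a⁻¹: copper (19.3) > zinc (14.6)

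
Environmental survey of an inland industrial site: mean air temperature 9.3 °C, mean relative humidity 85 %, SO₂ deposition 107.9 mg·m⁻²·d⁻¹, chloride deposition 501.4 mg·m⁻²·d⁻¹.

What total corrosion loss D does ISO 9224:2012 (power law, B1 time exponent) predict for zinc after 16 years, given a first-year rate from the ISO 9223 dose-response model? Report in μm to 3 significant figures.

zinc: temperature factor f = +0.038·(-0.7) = -0.0266
  Pd branch = 0.0129·Pd^0.44·e^(0.046·RH+f) = 4.917 μm/a
  Sd branch = 0.0175·Sd^0.57·e^(0.008·RH+0.085·T) = 2.635 μm/a
  sum: 4.917 + 2.635 → r_corr = 7.551 μm/a
Power-law: D(16) = r_corr · 16^0.813
  D(16) = 7.551 × 16^0.813 = 7.551 × 9.527 = 71.94 μm

D(16) = 71.9 μm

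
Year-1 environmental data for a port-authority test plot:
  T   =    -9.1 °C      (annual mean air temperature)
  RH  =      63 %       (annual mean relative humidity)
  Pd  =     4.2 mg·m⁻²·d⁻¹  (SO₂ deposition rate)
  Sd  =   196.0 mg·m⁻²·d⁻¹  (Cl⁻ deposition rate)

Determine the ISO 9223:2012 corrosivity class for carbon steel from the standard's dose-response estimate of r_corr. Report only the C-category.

C2

carbon steel: T≤10 °C ⇒ hinge +0.150·(-9.1−10) = -2.8650
  SO₂ term: 1.77·4.2^0.52·exp(0.02·63-2.8650) = 0.7499
  Sd branch = 0.102·Sd^0.62·e^(0.033·RH+0.04·T) = 14.95 μm/a
  r_corr = 0.7499 + 14.95 = 15.7 μm/a
ISO 9223 Table 2 (carbon steel): 1.3 < 15.7 ≤ 25 μm/a ⇒ C2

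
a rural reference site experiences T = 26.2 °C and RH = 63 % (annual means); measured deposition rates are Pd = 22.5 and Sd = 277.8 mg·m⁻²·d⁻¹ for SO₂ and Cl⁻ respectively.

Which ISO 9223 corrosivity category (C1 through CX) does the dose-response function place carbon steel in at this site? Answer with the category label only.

C5

carbon steel: temperature factor f = -0.054·(16.2) = -0.8748
  SO₂ term: 1.77·22.5^0.52·exp(0.02·63-0.8748) = 13.13
  Cl⁻ term: 0.102·277.8^0.62·exp(0.033·63+0.04·26.2) = 76.16
  r_corr = 13.13 + 76.16 = 89.3 μm/a
89.3 μm/a falls in (80, 200] for carbon steel → category C5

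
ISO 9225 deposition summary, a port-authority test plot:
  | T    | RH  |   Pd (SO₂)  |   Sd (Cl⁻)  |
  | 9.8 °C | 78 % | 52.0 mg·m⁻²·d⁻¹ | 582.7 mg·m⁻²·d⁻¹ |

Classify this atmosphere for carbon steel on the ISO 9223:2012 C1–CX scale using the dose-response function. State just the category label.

C5

carbon steel: f(T) = +0.150·(T−10) [T≤10 °C] = -0.0300
  Pd branch = 1.77·Pd^0.52·e^(0.02·RH+f) = 63.79 μm/a
  Sd branch = 0.102·Sd^0.62·e^(0.033·RH+0.04·T) = 102.6 μm/a
  sum: 63.79 + 102.6 → r_corr = 166.4 μm/a
Category bounds: 80…200 μm/a bracket r_corr ⇒ C5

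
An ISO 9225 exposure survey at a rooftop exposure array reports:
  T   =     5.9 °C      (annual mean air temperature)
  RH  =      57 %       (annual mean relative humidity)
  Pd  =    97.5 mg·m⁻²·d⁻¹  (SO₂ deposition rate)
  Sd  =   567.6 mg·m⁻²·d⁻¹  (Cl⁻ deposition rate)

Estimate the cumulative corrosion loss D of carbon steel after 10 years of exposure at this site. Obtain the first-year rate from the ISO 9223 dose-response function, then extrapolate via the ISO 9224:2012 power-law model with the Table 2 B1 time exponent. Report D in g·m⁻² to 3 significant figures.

carbon steel: T≤10 °C ⇒ hinge +0.150·(5.9−10) = -0.6150
  Pd branch = 1.77·Pd^0.52·e^(0.02·RH+f) = 32.38 μm/a
  Cl⁻ term: 0.102·567.6^0.62·exp(0.033·57+0.04·5.9) = 43.2
  sum: 32.38 + 43.2 → r_corr = 75.58 μm/a
ISO 9224: D(t) = r_corr · t^b with b = 0.523 (carbon steel, B1)
  D(10) = 75.58 × 10^0.523 = 75.58 × 3.334 = 252 μm
  Mass loss = 252 μm × 7.85 g/cm³ = 1978 g·m⁻²

D(10) = 1.98e+03 g·m⁻²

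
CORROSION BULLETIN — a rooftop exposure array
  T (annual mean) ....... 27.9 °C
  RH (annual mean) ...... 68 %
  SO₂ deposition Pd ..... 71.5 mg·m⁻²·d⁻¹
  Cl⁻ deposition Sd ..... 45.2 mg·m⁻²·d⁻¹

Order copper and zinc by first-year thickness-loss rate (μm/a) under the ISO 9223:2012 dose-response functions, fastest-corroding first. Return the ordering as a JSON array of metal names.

["zinc", "copper"]

copper: temperature factor f = -0.080·(17.9) = -1.4320
  SO₂ term: 0.0053·71.5^0.26·exp(0.059·68-1.4320) = 0.2123
  Cl⁻ term: 0.01025·45.2^0.27·exp(0.036·68+0.049·27.9) = 1.302
  r_corr = 0.2123 + 1.302 = 1.514 μm/a
zinc: f(T) = -0.071·(T−10) [T>10 °C] = -1.2709
  SO₂ term: 0.0129·71.5^0.44·exp(0.046·68-1.2709) = 0.5408
  Cl⁻ term: 0.0175·45.2^0.57·exp(0.008·68+0.085·27.9) = 2.836
  sum: 0.5408 + 2.836 → r_corr = 3.376 μm/a
Ordering by μm/a: zinc (3.38) > copper (1.51)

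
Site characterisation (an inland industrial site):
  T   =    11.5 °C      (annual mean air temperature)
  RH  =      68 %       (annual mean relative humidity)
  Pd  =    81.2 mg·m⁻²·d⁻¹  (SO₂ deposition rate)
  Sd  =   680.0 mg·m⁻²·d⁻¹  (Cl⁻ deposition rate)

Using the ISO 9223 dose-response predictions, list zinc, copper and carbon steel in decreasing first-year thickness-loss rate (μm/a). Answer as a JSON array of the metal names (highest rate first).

["carbon steel", "zinc", "copper"]

zinc: T>10 °C ⇒ hinge -0.071·(11.5−10) = -0.1065
  Pd branch = 0.0129·Pd^0.44·e^(0.046·RH+f) = 1.832 μm/a
  Sd branch = 0.0175·Sd^0.57·e^(0.008·RH+0.085·T) = 3.299 μm/a
  sum: 1.832 + 3.299 → r_corr = 5.131 μm/a
copper: temperature factor f = -0.080·(1.5) = -0.1200
  Pd branch = 0.0053·Pd^0.26·e^(0.059·RH+f) = 0.8148 μm/a
  Sd branch = 0.01025·Sd^0.27·e^(0.036·RH+0.049·T) = 1.212 μm/a
  r_corr = 0.8148 + 1.212 = 2.026 μm/a
carbon steel: temperature factor f = -0.054·(1.5) = -0.0810
  Pd branch = 1.77·Pd^0.52·e^(0.02·RH+f) = 62.58 μm/a
  Cl⁻ term: 0.102·680.0^0.62·exp(0.033·68+0.04·11.5) = 86.91
  sum: 62.58 + 86.91 → r_corr = 149.5 μm/a
Ordering by μm/a: carbon steel (149) > zinc (5.13) > copper (2.03)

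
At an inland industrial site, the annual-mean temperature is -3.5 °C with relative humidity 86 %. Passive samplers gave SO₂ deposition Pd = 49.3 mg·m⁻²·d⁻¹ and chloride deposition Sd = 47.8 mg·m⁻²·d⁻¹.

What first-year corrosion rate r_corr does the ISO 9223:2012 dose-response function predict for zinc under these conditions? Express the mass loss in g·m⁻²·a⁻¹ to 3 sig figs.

zinc: temperature factor f = +0.038·(-13.5) = -0.5130
  SO₂ term: 0.0129·49.3^0.44·exp(0.046·86-0.5130) = 2.242
  Cl⁻ term: 0.0175·47.8^0.57·exp(0.008·86+0.085·-3.5) = 0.2344
  r_corr = 2.242 + 0.2344 = 2.477 μm/a
Convert to mass loss: 2.477 μm/a × 7.14 g/cm³ = 17.68 g·m⁻²·a⁻¹

r_corr = 17.7 g·m⁻²·a⁻¹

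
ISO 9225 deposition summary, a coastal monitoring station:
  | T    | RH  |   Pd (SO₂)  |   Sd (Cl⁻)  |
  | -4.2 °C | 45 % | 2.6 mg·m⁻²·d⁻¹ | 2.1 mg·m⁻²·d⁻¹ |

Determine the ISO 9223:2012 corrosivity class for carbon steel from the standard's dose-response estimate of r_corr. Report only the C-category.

C2

carbon steel: f(T) = +0.150·(T−10) [T≤10 °C] = -2.1300
  Pd branch = 1.77·Pd^0.52·e^(0.02·RH+f) = 0.8503 μm/a
  Sd branch = 0.102·Sd^0.62·e^(0.033·RH+0.04·T) = 0.603 μm/a
  sum: 0.8503 + 0.603 → r_corr = 1.453 μm/a
Category bounds: 1.3…25 μm/a bracket r_corr ⇒ C2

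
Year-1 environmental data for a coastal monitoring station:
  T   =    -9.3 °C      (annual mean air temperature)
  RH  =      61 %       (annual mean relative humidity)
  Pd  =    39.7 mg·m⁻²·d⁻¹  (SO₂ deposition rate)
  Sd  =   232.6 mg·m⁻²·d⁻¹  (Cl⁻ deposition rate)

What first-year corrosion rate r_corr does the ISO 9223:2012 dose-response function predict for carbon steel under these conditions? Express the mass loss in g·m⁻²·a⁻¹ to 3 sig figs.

carbon steel: T≤10 °C ⇒ hinge +0.150·(-9.3−10) = -2.8950
  SO₂ term: 1.77·39.7^0.52·exp(0.02·61-2.8950) = 2.249
  Cl⁻ term: 0.102·232.6^0.62·exp(0.033·61+0.04·-9.3) = 15.44
  sum: 2.249 + 15.44 → r_corr = 17.69 μm/a
Convert to mass loss: 17.69 μm/a × 7.85 g/cm³ = 138.8 g·m⁻²·a⁻¹

r_corr = 139 g·m⁻²·a⁻¹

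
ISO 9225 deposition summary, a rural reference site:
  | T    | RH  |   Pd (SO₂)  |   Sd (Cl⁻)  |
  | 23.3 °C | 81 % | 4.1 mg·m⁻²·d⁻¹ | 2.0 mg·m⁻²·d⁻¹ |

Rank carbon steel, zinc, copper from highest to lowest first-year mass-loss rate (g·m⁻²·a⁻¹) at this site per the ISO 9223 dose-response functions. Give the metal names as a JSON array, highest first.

carbon steel: T>10 °C ⇒ hinge -0.054·(23.3−10) = -0.7182
  Pd branch = 1.77·Pd^0.52·e^(0.02·RH+f) = 9.084 μm/a
  Sd branch = 0.102·Sd^0.62·e^(0.033·RH+0.04·T) = 5.766 μm/a
  r_corr = 9.084 + 5.766 = 14.85 μm/a
  mass loss = 14.85 μm/a × 7.85 g/cm³ = 116.6 g·m⁻²·a⁻¹
zinc: T>10 °C ⇒ hinge -0.071·(23.3−10) = -0.9443
  Pd branch = 0.0129·Pd^0.44·e^(0.046·RH+f) = 0.3875 μm/a
  Cl⁻ term: 0.0175·2.0^0.57·exp(0.008·81+0.085·23.3) = 0.3599
  sum: 0.3875 + 0.3599 → r_corr = 0.7474 μm/a
  mass loss = 0.7474 μm/a × 7.14 g/cm³ = 5.336 g·m⁻²·a⁻¹
copper: T>10 °C ⇒ hinge -0.080·(23.3−10) = -1.0640
  Pd branch = 0.0053·Pd^0.26·e^(0.059·RH+f) = 0.3141 μm/a
  Sd branch = 0.01025·Sd^0.27·e^(0.036·RH+0.049·T) = 0.7149 μm/a
  sum: 0.3141 + 0.7149 → r_corr = 1.029 μm/a
  mass loss = 1.029 μm/a × 8.96 g/cm³ = 9.219 g·m⁻²·a⁻¹
Ordering by g·m⁻²·a⁻¹: carbon steel (117) > copper (9.22) > zinc (5.34)

["carbon steel", "copper", "zinc"]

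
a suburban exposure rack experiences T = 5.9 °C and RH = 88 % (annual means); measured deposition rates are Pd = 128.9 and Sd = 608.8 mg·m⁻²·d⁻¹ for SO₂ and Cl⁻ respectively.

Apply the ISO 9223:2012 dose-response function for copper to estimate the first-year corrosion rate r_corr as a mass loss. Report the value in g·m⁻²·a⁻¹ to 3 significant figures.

copper: temperature factor f = +0.126·(-4.1) = -0.5166
  sulphur-dioxide contribution → 2.011 μm/a
  chloride contribution → 1.836 μm/a
  ⇒ r_corr(copper) = 3.847 μm/a
Convert to mass loss: 3.847 μm/a × 8.96 g/cm³ = 34.47 g·m⁻²·a⁻¹

r_corr = 34.5 g·m⁻²·a⁻¹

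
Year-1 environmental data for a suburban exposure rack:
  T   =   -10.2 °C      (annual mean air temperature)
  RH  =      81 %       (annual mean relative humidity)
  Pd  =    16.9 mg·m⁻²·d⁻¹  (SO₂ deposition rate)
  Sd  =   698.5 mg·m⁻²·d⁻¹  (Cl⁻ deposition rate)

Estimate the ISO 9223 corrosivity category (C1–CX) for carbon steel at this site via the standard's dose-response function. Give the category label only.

C4

carbon steel: temperature factor f = +0.150·(-20.2) = -3.0300
  sulphur-dioxide contribution → 1.88 μm/a
  chloride contribution → 56.97 μm/a
  ⇒ r_corr(carbon steel) = 58.85 μm/a
Category bounds: 50…80 μm/a bracket r_corr ⇒ C4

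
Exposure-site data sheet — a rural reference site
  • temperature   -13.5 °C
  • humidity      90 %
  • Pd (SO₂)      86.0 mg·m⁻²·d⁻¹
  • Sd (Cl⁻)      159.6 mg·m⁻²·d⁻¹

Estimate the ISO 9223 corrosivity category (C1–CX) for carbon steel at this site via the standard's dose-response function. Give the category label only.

carbon steel: f(T) = +0.150·(T−10) [T≤10 °C] = -3.5250
  sulphur-dioxide contribution → 3.197 μm/a
  chloride contribution → 26.9 μm/a
  total first-year rate 30.1 μm/a
Category bounds: 25…50 μm/a bracket r_corr ⇒ C3

C3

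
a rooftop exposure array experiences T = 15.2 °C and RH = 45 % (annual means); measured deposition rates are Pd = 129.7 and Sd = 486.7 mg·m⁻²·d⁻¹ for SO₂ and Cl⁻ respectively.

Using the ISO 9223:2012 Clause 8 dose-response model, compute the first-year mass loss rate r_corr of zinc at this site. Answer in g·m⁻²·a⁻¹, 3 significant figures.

r_corr = 26.5 g·m⁻²·a⁻¹

zinc: temperature factor f = -0.071·(5.2) = -0.3692
  Pd branch = 0.0129·Pd^0.44·e^(0.046·RH+f) = 0.6011 μm/a
  Cl⁻ term: 0.0175·486.7^0.57·exp(0.008·45+0.085·15.2) = 3.106
  r_corr = 0.6011 + 3.106 = 3.707 μm/a
Convert to mass loss: 3.707 μm/a × 7.14 g/cm³ = 26.47 g·m⁻²·a⁻¹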